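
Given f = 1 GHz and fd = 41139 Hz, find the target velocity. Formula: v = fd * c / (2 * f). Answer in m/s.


v = 41139 * 3e8 / (2 * 1000000000.0) = 6170.9 m/s

6170.9 m/s


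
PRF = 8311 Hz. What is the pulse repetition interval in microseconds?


PRI = 1/8311 = 0.0001203225 s = 120.3 us

120.3 us


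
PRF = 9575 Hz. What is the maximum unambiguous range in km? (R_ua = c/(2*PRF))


R_ua = 3e8 / (2 * 9575) = 15665.8 m = 15.7 km

15.7 km


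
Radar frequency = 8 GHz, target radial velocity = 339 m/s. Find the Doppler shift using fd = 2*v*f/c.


fd = 2 * 339 * 8000000000.0 / 3e8 = 18080.0 Hz

18080.0 Hz


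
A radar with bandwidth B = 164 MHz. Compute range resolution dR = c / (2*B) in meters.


dR = 3e8 / (2 * 164000000.0) = 0.91 m

0.91 m


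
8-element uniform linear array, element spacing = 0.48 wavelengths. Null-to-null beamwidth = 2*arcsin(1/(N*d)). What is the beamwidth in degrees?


1/(N*d) = 1/(8*0.48) = 0.260417
BW = 2*arcsin(0.260417) = 30.2 degrees

30.2 degrees


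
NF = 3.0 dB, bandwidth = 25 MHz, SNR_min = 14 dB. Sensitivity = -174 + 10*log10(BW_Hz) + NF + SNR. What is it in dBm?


10*log10(25000000.0) = 73.98
S = -174 + 73.98 + 3.0 + 14 = -83.0 dBm

-83.0 dBm


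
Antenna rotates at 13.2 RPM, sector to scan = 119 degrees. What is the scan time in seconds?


t = 119 / (13.2 * 360) * 60 = 1.5 s

1.5 s


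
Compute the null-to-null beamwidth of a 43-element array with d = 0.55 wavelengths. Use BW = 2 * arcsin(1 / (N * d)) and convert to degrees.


1/(N*d) = 1/(43*0.55) = 0.042283
BW = 2*arcsin(0.042283) = 4.8 degrees

4.8 degrees


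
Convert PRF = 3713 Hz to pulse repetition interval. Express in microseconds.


PRI = 1/3713 = 0.000269324 s = 269.3 us

269.3 us


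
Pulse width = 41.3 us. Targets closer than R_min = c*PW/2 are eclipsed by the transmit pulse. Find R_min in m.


R_min = 3e8 * 41.3e-6 / 2 = 6195.0 m

6195.0 m


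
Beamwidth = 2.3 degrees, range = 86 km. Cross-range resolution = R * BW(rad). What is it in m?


BW_rad = 0.040142573
CR = 86000 * 0.040142573 = 3452.3 m

3452.3 m


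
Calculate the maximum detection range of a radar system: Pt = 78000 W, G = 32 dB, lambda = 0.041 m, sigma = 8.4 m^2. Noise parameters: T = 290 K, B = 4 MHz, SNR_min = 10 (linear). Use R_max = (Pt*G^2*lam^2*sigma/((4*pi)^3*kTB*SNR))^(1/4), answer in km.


G_lin = 10^(32/10) = 1584.893192
R^4 = 78000 * 1584.893192^2 * 0.041^2 * 8.4 / ((4*pi)^3 * 1.38e-23 * 290 * 4000000.0 * 10)
R^4 = 8.70913e18 m^4
R_max = (8.70913e18)^(1/4) = 54324.2 m = 54.3 km

54.3 km


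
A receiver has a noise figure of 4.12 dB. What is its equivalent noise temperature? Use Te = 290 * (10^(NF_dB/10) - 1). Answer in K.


NF_lin = 10^(4.12/10) = 2.58226
Te = 290 * (2.58226 - 1) = 458.9 K

458.9 K


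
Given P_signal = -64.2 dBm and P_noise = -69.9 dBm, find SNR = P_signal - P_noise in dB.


SNR = -64.2 - (-69.9) = 5.7 dB

5.7 dB


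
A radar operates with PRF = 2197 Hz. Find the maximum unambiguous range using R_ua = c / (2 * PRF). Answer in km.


R_ua = 3e8 / (2 * 2197) = 68274.9 m = 68.3 km

68.3 km


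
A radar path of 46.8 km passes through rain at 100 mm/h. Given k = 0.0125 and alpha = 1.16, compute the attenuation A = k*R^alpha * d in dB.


gamma = 0.0125 * 100^1.16 = 2.61162 dB/km
A = 2.61162 * 46.8 = 122.22 dB

122.22 dB


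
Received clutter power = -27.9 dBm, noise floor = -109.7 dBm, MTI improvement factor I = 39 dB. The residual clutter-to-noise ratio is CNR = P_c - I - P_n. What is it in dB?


CNR = -27.9 - 39 - (-109.7) = 42.8 dB

42.8 dB


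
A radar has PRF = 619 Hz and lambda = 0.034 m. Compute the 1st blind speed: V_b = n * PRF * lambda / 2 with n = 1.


V_blind = 1 * 619 * 0.034 / 2 = 10.5 m/s

10.5 m/s


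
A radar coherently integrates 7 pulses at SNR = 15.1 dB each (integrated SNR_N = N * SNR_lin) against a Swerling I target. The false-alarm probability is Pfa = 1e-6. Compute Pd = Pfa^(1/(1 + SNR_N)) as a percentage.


SNR_lin = 10^(15.1/10) = 32.35937
SNR_N = 7 * 32.35937 = 226.51559
1/(1 + SNR_N) = 1/227.51559 = 0.0043953
Pd = (1e-6)^0.0043953 = 0.94108
Pd = 94.1%

94.1%


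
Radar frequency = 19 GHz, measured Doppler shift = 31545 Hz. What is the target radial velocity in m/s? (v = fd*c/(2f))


v = 31545 * 3e8 / (2 * 19000000000.0) = 249.0 m/s

249.0 m/s


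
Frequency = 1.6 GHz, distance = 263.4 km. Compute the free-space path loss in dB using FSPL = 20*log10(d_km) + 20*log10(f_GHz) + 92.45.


20*log10(263.4) = 48.41
20*log10(1.6) = 4.08
FSPL = 144.9 dB

144.9 dB


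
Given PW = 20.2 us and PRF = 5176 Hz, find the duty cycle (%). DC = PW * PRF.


DC = 20.2e-6 * 5176 * 100 = 10.46%

10.46%


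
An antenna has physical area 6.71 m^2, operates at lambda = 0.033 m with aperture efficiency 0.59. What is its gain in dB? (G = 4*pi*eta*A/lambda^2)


G_linear = 4*pi*0.59*6.71/0.033^2 = 45683.2
G_dB = 10*log10(45683.2) = 46.6 dB

46.6 dB


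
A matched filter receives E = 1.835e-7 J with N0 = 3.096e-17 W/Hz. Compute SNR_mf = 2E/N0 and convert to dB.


SNR_lin = 2 * 1.835e-7 / 3.096e-17 = 1.185e10
SNR_dB = 10*log10(1.185e10) = 100.7 dB

100.7 dB


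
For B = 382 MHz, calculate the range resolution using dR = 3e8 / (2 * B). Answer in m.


dR = 3e8 / (2 * 382000000.0) = 0.39 m

0.39 m


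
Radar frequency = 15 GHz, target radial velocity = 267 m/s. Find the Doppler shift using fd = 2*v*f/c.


fd = 2 * 267 * 15000000000.0 / 3e8 = 26700.0 Hz

26700.0 Hz


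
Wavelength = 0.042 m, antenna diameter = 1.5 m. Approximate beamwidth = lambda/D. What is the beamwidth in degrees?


BW_rad = 0.042 / 1.5 = 0.028
BW_deg = 1.6 degrees

1.6 degrees


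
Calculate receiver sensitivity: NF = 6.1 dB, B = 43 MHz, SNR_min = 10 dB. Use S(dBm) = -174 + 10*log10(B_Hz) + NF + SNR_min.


10*log10(43000000.0) = 76.33
S = -174 + 76.33 + 6.1 + 10 = -81.6 dBm

-81.6 dBm


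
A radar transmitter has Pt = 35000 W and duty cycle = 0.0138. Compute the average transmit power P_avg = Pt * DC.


P_avg = 35000 * 0.0138 = 483.0 W

483.0 W


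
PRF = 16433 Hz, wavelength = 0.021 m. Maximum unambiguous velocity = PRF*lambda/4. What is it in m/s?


V_ua = 16433 * 0.021 / 4 = 86.3 m/s

86.3 m/s


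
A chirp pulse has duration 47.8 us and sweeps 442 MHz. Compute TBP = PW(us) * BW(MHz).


TBP = 47.8 * 442 = 21127.6

21127.6


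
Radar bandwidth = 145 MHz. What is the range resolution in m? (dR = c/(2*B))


dR = 3e8 / (2 * 145000000.0) = 1.03 m

1.03 m


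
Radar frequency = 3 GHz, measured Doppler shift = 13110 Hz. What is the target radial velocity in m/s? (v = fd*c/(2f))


v = 13110 * 3e8 / (2 * 3000000000.0) = 655.5 m/s

655.5 m/s


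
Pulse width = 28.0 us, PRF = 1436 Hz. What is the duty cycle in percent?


DC = 28.0e-6 * 1436 * 100 = 4.02%

4.02%


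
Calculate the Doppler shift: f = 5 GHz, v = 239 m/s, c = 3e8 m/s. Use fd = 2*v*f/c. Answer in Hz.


fd = 2 * 239 * 5000000000.0 / 3e8 = 7966.7 Hz

7966.7 Hz


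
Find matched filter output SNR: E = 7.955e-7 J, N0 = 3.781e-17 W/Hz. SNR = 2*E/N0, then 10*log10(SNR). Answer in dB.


SNR_lin = 2 * 7.955e-7 / 3.781e-17 = 4.208e10
SNR_dB = 10*log10(4.208e10) = 106.2 dB

106.2 dB


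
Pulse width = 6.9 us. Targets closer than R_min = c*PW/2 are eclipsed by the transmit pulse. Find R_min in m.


R_min = 3e8 * 6.9e-6 / 2 = 1035.0 m

1035.0 m


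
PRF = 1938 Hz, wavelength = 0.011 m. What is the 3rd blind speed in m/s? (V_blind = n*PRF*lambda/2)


V_blind = 3 * 1938 * 0.011 / 2 = 32.0 m/s

32.0 m/s


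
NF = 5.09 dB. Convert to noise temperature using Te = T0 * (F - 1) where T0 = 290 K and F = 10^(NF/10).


NF_lin = 10^(5.09/10) = 3.228494
Te = 290 * (3.228494 - 1) = 646.3 K

646.3 K


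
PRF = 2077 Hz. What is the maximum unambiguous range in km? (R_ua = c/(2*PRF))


R_ua = 3e8 / (2 * 2077) = 72219.5 m = 72.2 km

72.2 km


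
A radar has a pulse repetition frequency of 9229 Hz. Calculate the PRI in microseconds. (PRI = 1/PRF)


PRI = 1/9229 = 0.0001083541 s = 108.4 us

108.4 us


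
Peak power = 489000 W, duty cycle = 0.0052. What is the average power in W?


P_avg = 489000 * 0.0052 = 2542.8 W

2542.8 W


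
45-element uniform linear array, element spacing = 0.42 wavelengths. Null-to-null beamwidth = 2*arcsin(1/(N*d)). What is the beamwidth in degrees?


1/(N*d) = 1/(45*0.42) = 0.05291
BW = 2*arcsin(0.05291) = 6.1 degrees

6.1 degrees


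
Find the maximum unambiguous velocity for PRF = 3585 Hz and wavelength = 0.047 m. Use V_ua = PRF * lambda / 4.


V_ua = 3585 * 0.047 / 4 = 42.1 m/s

42.1 m/s


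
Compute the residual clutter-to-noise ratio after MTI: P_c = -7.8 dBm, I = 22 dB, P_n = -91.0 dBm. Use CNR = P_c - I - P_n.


CNR = -7.8 - 22 - (-91.0) = 61.2 dB

61.2 dB


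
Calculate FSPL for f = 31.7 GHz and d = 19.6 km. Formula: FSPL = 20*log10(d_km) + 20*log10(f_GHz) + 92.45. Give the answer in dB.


20*log10(19.6) = 25.85
20*log10(31.7) = 30.02
FSPL = 148.3 dB

148.3 dB


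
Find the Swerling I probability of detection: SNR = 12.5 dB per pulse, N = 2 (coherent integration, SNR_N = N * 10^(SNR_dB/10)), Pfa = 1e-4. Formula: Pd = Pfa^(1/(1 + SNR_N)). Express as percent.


SNR_lin = 10^(12.5/10) = 17.78279
SNR_N = 2 * 17.78279 = 35.56558
1/(1 + SNR_N) = 1/36.56558 = 0.0273481
Pd = (1e-4)^0.0273481 = 0.77733
Pd = 77.7%

77.7%


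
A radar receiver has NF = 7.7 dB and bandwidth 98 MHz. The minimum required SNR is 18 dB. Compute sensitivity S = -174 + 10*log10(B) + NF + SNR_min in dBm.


10*log10(98000000.0) = 79.91
S = -174 + 79.91 + 7.7 + 18 = -68.4 dBm

-68.4 dBm


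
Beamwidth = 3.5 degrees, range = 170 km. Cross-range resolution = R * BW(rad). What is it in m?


BW_rad = 0.061086524
CR = 170000 * 0.061086524 = 10384.7 m

10384.7 m


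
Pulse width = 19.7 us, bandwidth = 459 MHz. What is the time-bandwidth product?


TBP = 19.7 * 459 = 9042.3

9042.3


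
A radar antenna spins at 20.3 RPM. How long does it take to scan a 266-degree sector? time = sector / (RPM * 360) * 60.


t = 266 / (20.3 * 360) * 60 = 2.18 s

2.18 s


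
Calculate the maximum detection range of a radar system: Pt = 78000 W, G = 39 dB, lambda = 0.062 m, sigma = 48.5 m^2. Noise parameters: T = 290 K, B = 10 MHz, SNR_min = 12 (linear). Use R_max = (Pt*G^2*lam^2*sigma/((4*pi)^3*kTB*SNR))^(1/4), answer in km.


G_lin = 10^(39/10) = 7943.282347
R^4 = 78000 * 7943.282347^2 * 0.062^2 * 48.5 / ((4*pi)^3 * 1.38e-23 * 290 * 10000000.0 * 12)
R^4 = 9.62791e20 m^4
R_max = (9.62791e20)^(1/4) = 176150.1 m = 176.2 km

176.2 km


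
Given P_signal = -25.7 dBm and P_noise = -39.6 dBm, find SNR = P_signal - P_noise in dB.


SNR = -25.7 - (-39.6) = 13.9 dB

13.9 dB


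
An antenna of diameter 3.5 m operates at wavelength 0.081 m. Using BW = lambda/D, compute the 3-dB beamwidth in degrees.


BW_rad = 0.081 / 3.5 = 0.023143
BW_deg = 1.33 degrees

1.33 degrees


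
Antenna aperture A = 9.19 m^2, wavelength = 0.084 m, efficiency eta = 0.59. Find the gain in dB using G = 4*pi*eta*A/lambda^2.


G_linear = 4*pi*0.59*9.19/0.084^2 = 9656.48
G_dB = 10*log10(9656.48) = 39.8 dB

39.8 dB


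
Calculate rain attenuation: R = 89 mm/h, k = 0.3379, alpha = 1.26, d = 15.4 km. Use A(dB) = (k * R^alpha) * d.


gamma = 0.3379 * 89^1.26 = 96.609448 dB/km
A = 96.609448 * 15.4 = 1487.79 dB

1487.79 dB


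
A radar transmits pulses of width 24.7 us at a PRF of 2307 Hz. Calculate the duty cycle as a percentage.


DC = 24.7e-6 * 2307 * 100 = 5.7%

5.7%


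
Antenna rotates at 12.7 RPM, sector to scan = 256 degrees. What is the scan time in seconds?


t = 256 / (12.7 * 360) * 60 = 3.36 s

3.36 s


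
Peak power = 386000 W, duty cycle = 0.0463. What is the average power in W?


P_avg = 386000 * 0.0463 = 17871.8 W

17871.8 W


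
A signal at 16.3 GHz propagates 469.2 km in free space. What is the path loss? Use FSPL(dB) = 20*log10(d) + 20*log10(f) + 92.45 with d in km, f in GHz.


20*log10(469.2) = 53.43
20*log10(16.3) = 24.24
FSPL = 170.1 dB

170.1 dB


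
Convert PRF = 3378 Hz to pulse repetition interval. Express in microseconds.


PRI = 1/3378 = 0.0002960332 s = 296.0 us

296.0 us


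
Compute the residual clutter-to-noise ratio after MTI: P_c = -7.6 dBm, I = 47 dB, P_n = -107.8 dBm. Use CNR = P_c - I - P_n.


CNR = -7.6 - 47 - (-107.8) = 53.2 dB

53.2 dB


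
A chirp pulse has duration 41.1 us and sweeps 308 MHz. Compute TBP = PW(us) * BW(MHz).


TBP = 41.1 * 308 = 12658.8

12658.8


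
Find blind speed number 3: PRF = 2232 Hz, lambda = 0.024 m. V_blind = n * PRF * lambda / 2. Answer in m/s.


V_blind = 3 * 2232 * 0.024 / 2 = 80.4 m/s

80.4 m/s


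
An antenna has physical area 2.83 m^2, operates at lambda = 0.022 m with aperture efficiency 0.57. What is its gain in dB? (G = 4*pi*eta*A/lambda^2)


G_linear = 4*pi*0.57*2.83/0.022^2 = 41881.84
G_dB = 10*log10(41881.84) = 46.2 dB

46.2 dB


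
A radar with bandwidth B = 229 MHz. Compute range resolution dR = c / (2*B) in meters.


dR = 3e8 / (2 * 229000000.0) = 0.66 m

0.66 m


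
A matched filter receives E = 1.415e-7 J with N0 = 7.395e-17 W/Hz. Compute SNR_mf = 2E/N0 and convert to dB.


SNR_lin = 2 * 1.415e-7 / 7.395e-17 = 3.827e9
SNR_dB = 10*log10(3.827e9) = 95.8 dB

95.8 dB


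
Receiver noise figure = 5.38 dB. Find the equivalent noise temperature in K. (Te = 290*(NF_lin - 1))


NF_lin = 10^(5.38/10) = 3.451437
Te = 290 * (3.451437 - 1) = 710.9 K

710.9 K


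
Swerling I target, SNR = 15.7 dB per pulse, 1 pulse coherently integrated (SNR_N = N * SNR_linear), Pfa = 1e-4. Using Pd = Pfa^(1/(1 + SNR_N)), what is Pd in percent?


SNR_lin = 10^(15.7/10) = 37.15352
SNR_N = 1 * 37.15352 = 37.15352
1/(1 + SNR_N) = 1/38.15352 = 0.0262099
Pd = (1e-4)^0.0262099 = 0.78553
Pd = 78.6%

78.6%


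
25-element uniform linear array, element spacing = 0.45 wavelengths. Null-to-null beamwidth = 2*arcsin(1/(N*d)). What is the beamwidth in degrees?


1/(N*d) = 1/(25*0.45) = 0.088889
BW = 2*arcsin(0.088889) = 10.2 degrees

10.2 degrees


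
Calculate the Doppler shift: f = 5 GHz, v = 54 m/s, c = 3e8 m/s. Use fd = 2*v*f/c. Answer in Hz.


fd = 2 * 54 * 5000000000.0 / 3e8 = 1800.0 Hz

1800.0 Hz


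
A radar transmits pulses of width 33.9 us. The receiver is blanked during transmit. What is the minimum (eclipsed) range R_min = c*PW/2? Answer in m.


R_min = 3e8 * 33.9e-6 / 2 = 5085.0 m

5085.0 m


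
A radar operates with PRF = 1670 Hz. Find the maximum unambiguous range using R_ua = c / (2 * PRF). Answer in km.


R_ua = 3e8 / (2 * 1670) = 89820.4 m = 89.8 km

89.8 km


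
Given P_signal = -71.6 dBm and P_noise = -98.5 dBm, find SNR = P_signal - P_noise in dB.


SNR = -71.6 - (-98.5) = 26.9 dB

26.9 dB


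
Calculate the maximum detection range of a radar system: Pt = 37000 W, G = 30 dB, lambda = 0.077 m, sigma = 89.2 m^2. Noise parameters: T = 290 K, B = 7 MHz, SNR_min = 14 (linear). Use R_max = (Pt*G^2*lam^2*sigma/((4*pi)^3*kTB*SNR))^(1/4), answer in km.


G_lin = 10^(30/10) = 1000.0
R^4 = 37000 * 1000.0^2 * 0.077^2 * 89.2 / ((4*pi)^3 * 1.38e-23 * 290 * 7000000.0 * 14)
R^4 = 2.51429e19 m^4
R_max = (2.51429e19)^(1/4) = 70811.5 m = 70.8 km

70.8 km


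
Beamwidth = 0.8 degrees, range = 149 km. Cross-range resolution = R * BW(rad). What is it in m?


BW_rad = 0.013962634
CR = 149000 * 0.013962634 = 2080.4 m

2080.4 m


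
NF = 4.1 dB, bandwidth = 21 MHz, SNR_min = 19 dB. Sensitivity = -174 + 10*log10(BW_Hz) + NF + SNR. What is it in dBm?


10*log10(21000000.0) = 73.22
S = -174 + 73.22 + 4.1 + 19 = -77.7 dBm

-77.7 dBm


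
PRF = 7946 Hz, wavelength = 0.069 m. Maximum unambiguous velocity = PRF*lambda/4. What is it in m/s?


V_ua = 7946 * 0.069 / 4 = 137.1 m/s

137.1 m/s


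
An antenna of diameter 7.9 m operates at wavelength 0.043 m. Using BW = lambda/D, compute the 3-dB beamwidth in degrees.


BW_rad = 0.043 / 7.9 = 0.005443
BW_deg = 0.31 degrees

0.31 degrees


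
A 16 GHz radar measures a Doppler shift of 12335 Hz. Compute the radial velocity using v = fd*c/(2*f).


v = 12335 * 3e8 / (2 * 16000000000.0) = 115.6 m/s

115.6 m/s


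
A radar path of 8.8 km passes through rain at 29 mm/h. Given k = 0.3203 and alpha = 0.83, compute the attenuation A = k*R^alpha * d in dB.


gamma = 0.3203 * 29^0.83 = 5.240193 dB/km
A = 5.240193 * 8.8 = 46.11 dB

46.11 dB


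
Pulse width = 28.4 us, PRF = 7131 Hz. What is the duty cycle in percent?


DC = 28.4e-6 * 7131 * 100 = 20.25%

20.25%


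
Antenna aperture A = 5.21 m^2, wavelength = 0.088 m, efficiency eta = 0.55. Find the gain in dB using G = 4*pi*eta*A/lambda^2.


G_linear = 4*pi*0.55*5.21/0.088^2 = 4649.91
G_dB = 10*log10(4649.91) = 36.7 dB

36.7 dB


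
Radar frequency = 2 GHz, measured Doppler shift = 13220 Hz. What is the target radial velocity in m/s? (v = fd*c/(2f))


v = 13220 * 3e8 / (2 * 2000000000.0) = 991.5 m/s

991.5 m/s


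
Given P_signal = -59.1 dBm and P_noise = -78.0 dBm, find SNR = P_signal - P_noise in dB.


SNR = -59.1 - (-78.0) = 18.9 dB

18.9 dB


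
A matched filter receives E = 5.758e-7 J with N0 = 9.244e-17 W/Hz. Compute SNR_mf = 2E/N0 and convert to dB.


SNR_lin = 2 * 5.758e-7 / 9.244e-17 = 1.246e10
SNR_dB = 10*log10(1.246e10) = 101.0 dB

101.0 dB


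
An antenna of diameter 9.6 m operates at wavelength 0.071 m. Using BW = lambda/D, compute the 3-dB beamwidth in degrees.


BW_rad = 0.071 / 9.6 = 0.007396
BW_deg = 0.42 degrees

0.42 degrees


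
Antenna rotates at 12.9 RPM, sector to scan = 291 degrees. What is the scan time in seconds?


t = 291 / (12.9 * 360) * 60 = 3.76 s

3.76 s


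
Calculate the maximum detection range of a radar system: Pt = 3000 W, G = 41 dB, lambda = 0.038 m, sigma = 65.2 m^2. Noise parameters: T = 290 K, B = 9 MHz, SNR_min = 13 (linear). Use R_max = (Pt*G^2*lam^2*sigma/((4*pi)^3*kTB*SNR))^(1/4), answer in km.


G_lin = 10^(41/10) = 12589.254118
R^4 = 3000 * 12589.254118^2 * 0.038^2 * 65.2 / ((4*pi)^3 * 1.38e-23 * 290 * 9000000.0 * 13)
R^4 = 4.81774e19 m^4
R_max = (4.81774e19)^(1/4) = 83312.6 m = 83.3 km

83.3 km


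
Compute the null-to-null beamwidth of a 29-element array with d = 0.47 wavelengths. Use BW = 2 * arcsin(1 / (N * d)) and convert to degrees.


1/(N*d) = 1/(29*0.47) = 0.073368
BW = 2*arcsin(0.073368) = 8.4 degrees

8.4 degrees


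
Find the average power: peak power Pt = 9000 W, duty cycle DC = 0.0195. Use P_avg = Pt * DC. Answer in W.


P_avg = 9000 * 0.0195 = 175.5 W

175.5 W


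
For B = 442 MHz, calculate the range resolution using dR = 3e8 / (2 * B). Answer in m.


dR = 3e8 / (2 * 442000000.0) = 0.34 m

0.34 m


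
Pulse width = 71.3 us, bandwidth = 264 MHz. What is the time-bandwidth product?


TBP = 71.3 * 264 = 18823.2

18823.2


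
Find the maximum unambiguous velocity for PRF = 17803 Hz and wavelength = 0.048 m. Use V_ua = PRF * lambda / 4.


V_ua = 17803 * 0.048 / 4 = 213.6 m/s

213.6 m/s


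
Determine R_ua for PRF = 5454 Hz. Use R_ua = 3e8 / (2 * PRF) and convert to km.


R_ua = 3e8 / (2 * 5454) = 27502.8 m = 27.5 km

27.5 km


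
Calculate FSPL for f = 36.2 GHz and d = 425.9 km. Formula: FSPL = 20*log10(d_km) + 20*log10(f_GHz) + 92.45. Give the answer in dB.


20*log10(425.9) = 52.59
20*log10(36.2) = 31.17
FSPL = 176.2 dB

176.2 dB


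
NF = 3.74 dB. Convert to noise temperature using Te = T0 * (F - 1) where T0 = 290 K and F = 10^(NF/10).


NF_lin = 10^(3.74/10) = 2.36592
Te = 290 * (2.36592 - 1) = 396.1 K

396.1 K


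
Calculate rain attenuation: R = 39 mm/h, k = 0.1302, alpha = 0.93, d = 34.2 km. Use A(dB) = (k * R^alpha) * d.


gamma = 0.1302 * 39^0.93 = 3.929172 dB/km
A = 3.929172 * 34.2 = 134.38 dB

134.38 dB


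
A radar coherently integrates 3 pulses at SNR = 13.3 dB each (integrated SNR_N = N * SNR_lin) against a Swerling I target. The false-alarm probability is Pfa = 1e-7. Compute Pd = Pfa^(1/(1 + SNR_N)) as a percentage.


SNR_lin = 10^(13.3/10) = 21.37962
SNR_N = 3 * 21.37962 = 64.13886
1/(1 + SNR_N) = 1/65.13886 = 0.0153518
Pd = (1e-7)^0.0153518 = 0.7808
Pd = 78.1%

78.1%


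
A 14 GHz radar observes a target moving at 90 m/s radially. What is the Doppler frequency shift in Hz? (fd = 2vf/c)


fd = 2 * 90 * 14000000000.0 / 3e8 = 8400.0 Hz

8400.0 Hz


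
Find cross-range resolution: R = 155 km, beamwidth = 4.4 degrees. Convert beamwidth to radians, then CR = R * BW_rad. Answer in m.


BW_rad = 0.076794487
CR = 155000 * 0.076794487 = 11903.1 m

11903.1 m


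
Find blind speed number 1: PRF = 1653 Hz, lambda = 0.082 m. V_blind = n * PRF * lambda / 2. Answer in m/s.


V_blind = 1 * 1653 * 0.082 / 2 = 67.8 m/s

67.8 m/s


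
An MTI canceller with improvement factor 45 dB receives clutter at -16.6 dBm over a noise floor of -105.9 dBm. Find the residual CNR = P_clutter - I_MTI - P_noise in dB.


CNR = -16.6 - 45 - (-105.9) = 44.3 dB

44.3 dB


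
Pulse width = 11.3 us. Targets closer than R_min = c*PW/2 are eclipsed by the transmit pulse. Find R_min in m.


R_min = 3e8 * 11.3e-6 / 2 = 1695.0 m

1695.0 m


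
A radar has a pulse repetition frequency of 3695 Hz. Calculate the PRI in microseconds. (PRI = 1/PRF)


PRI = 1/3695 = 0.000270636 s = 270.6 us

270.6 us


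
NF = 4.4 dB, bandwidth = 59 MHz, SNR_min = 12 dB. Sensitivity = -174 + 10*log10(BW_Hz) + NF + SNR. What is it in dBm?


10*log10(59000000.0) = 77.71
S = -174 + 77.71 + 4.4 + 12 = -79.9 dBm

-79.9 dBm


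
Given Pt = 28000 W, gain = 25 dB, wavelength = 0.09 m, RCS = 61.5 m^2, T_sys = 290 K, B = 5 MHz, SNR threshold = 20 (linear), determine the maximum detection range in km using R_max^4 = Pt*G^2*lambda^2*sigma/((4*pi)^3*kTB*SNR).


G_lin = 10^(25/10) = 316.227766
R^4 = 28000 * 316.227766^2 * 0.09^2 * 61.5 / ((4*pi)^3 * 1.38e-23 * 290 * 5000000.0 * 20)
R^4 = 1.75635e18 m^4
R_max = (1.75635e18)^(1/4) = 36404.3 m = 36.4 km

36.4 km


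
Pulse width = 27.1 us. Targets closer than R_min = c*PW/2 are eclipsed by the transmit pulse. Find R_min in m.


R_min = 3e8 * 27.1e-6 / 2 = 4065.0 m

4065.0 m


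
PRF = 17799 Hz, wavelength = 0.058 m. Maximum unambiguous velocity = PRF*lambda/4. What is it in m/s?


V_ua = 17799 * 0.058 / 4 = 258.1 m/s

258.1 m/s


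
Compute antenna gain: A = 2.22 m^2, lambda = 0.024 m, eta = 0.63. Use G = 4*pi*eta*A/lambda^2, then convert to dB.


G_linear = 4*pi*0.63*2.22/0.024^2 = 30512.72
G_dB = 10*log10(30512.72) = 44.8 dB

44.8 dB


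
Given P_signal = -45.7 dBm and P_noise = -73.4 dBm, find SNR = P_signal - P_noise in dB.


SNR = -45.7 - (-73.4) = 27.7 dB

27.7 dB


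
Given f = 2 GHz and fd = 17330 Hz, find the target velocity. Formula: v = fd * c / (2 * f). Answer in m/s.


v = 17330 * 3e8 / (2 * 2000000000.0) = 1299.8 m/s

1299.8 m/s


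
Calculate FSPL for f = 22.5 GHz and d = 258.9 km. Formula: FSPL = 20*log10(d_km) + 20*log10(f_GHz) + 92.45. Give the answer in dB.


20*log10(258.9) = 48.26
20*log10(22.5) = 27.04
FSPL = 167.8 dB

167.8 dB


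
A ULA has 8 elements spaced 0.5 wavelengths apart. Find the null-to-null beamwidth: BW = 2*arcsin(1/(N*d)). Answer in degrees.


1/(N*d) = 1/(8*0.5) = 0.25
BW = 2*arcsin(0.25) = 29.0 degrees

29.0 degrees


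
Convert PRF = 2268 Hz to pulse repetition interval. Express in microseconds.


PRI = 1/2268 = 0.0004409171 s = 440.9 us

440.9 us


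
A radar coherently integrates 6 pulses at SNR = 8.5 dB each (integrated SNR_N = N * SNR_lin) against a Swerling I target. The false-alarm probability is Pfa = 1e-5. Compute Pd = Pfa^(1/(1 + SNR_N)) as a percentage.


SNR_lin = 10^(8.5/10) = 7.07946
SNR_N = 6 * 7.07946 = 42.47676
1/(1 + SNR_N) = 1/43.47676 = 0.0230008
Pd = (1e-5)^0.0230008 = 0.76735
Pd = 76.7%

76.7%


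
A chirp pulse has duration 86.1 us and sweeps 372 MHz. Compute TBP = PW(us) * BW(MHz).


TBP = 86.1 * 372 = 32029.2

32029.2


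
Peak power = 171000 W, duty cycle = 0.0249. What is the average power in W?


P_avg = 171000 * 0.0249 = 4257.9 W

4257.9 W


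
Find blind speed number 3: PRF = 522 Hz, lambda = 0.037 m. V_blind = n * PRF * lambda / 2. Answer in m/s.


V_blind = 3 * 522 * 0.037 / 2 = 29.0 m/s

29.0 m/s


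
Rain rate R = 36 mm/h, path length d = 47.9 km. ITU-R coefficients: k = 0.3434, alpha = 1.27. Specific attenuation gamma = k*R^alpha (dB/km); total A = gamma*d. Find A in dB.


gamma = 0.3434 * 36^1.27 = 32.531528 dB/km
A = 32.531528 * 47.9 = 1558.26 dB

1558.26 dB


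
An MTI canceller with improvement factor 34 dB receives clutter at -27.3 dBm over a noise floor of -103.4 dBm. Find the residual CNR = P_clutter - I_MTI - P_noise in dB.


CNR = -27.3 - 34 - (-103.4) = 42.1 dB

42.1 dB


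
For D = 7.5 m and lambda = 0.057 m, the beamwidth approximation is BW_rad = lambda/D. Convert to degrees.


BW_rad = 0.057 / 7.5 = 0.0076
BW_deg = 0.44 degrees

0.44 degrees


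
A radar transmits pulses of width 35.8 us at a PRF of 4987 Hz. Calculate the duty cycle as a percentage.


DC = 35.8e-6 * 4987 * 100 = 17.85%

17.85%


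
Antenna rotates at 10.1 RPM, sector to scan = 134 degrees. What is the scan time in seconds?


t = 134 / (10.1 * 360) * 60 = 2.21 s

2.21 s


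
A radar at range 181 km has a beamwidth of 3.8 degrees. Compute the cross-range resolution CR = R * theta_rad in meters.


BW_rad = 0.066322512
CR = 181000 * 0.066322512 = 12004.4 m

12004.4 m


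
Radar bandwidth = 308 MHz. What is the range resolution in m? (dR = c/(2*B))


dR = 3e8 / (2 * 308000000.0) = 0.49 m

0.49 m


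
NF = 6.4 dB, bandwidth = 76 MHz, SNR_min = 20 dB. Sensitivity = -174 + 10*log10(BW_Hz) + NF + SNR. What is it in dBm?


10*log10(76000000.0) = 78.81
S = -174 + 78.81 + 6.4 + 20 = -68.8 dBm

-68.8 dBm


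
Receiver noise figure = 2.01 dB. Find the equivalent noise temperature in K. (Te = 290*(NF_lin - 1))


NF_lin = 10^(2.01/10) = 1.588547
Te = 290 * (1.588547 - 1) = 170.7 K

170.7 K


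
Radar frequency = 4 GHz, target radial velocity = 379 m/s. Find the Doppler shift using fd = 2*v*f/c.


fd = 2 * 379 * 4000000000.0 / 3e8 = 10106.7 Hz

10106.7 Hz


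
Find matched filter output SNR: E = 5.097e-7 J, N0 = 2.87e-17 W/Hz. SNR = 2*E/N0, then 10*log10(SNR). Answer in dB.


SNR_lin = 2 * 5.097e-7 / 2.87e-17 = 3.552e10
SNR_dB = 10*log10(3.552e10) = 105.5 dB

105.5 dB


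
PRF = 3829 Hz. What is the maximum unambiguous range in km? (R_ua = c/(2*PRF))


R_ua = 3e8 / (2 * 3829) = 39174.7 m = 39.2 km

39.2 km


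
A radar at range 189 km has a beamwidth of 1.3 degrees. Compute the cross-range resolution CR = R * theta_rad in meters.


BW_rad = 0.02268928
CR = 189000 * 0.02268928 = 4288.3 m

4288.3 m


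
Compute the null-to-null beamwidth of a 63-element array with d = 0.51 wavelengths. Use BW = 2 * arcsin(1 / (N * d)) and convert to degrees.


1/(N*d) = 1/(63*0.51) = 0.031124
BW = 2*arcsin(0.031124) = 3.6 degrees

3.6 degrees


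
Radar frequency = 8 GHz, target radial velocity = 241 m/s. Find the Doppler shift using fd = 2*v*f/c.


fd = 2 * 241 * 8000000000.0 / 3e8 = 12853.3 Hz

12853.3 Hz


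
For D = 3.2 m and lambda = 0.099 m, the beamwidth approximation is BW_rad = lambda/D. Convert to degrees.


BW_rad = 0.099 / 3.2 = 0.030937
BW_deg = 1.77 degrees

1.77 degrees


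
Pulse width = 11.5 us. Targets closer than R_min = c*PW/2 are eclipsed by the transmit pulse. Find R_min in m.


R_min = 3e8 * 11.5e-6 / 2 = 1725.0 m

1725.0 m


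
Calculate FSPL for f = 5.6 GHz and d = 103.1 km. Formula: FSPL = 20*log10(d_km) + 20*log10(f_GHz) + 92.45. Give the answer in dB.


20*log10(103.1) = 40.27
20*log10(5.6) = 14.96
FSPL = 147.7 dB

147.7 dB


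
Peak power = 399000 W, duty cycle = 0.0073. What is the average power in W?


P_avg = 399000 * 0.0073 = 2912.7 W

2912.7 W


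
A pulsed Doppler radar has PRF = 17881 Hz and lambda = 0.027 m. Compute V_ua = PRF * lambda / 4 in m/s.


V_ua = 17881 * 0.027 / 4 = 120.7 m/s

120.7 m/s


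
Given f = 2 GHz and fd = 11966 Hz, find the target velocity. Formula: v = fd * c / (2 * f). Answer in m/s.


v = 11966 * 3e8 / (2 * 2000000000.0) = 897.5 m/s

897.5 m/s


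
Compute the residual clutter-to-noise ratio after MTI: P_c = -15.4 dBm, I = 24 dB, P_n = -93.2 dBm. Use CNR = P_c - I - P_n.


CNR = -15.4 - 24 - (-93.2) = 53.8 dB

53.8 dB


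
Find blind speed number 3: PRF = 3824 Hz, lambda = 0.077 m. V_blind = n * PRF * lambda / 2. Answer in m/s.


V_blind = 3 * 3824 * 0.077 / 2 = 441.7 m/s

441.7 m/s


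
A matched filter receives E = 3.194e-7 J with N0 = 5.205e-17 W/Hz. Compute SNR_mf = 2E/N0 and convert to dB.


SNR_lin = 2 * 3.194e-7 / 5.205e-17 = 1.227e10
SNR_dB = 10*log10(1.227e10) = 100.9 dB

100.9 dB


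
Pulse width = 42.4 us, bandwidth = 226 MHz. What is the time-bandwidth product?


TBP = 42.4 * 226 = 9582.4

9582.4


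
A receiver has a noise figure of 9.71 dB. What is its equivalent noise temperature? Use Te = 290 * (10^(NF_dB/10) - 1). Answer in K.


NF_lin = 10^(9.71/10) = 9.354057
Te = 290 * (9.354057 - 1) = 2422.7 K

2422.7 K


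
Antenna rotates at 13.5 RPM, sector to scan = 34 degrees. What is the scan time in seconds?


t = 34 / (13.5 * 360) * 60 = 0.42 s

0.42 s


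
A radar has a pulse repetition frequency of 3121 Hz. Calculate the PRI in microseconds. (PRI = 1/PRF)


PRI = 1/3121 = 0.0003204101 s = 320.4 us

320.4 us


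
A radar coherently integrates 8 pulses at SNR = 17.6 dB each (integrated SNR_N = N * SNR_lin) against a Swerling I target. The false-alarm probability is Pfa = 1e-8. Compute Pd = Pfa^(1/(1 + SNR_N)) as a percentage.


SNR_lin = 10^(17.6/10) = 57.54399
SNR_N = 8 * 57.54399 = 460.35192
1/(1 + SNR_N) = 1/461.35192 = 0.0021675
Pd = (1e-8)^0.0021675 = 0.96086
Pd = 96.1%

96.1%


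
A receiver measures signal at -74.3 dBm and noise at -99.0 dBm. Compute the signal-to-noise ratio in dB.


SNR = -74.3 - (-99.0) = 24.7 dB

24.7 dB


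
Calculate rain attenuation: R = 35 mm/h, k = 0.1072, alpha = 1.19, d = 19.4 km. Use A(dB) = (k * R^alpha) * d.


gamma = 0.1072 * 35^1.19 = 7.372856 dB/km
A = 7.372856 * 19.4 = 143.03 dB

143.03 dB


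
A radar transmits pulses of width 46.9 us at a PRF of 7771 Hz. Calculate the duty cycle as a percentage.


DC = 46.9e-6 * 7771 * 100 = 36.45%

36.45%


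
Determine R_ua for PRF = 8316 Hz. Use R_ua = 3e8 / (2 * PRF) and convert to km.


R_ua = 3e8 / (2 * 8316) = 18037.5 m = 18.0 km

18.0 km


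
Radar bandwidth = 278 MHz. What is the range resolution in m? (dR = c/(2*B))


dR = 3e8 / (2 * 278000000.0) = 0.54 m

0.54 m


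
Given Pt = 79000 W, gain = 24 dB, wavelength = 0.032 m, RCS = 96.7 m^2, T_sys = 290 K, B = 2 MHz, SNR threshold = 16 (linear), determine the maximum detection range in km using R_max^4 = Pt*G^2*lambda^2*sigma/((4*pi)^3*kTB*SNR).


G_lin = 10^(24/10) = 251.188643
R^4 = 79000 * 251.188643^2 * 0.032^2 * 96.7 / ((4*pi)^3 * 1.38e-23 * 290 * 2000000.0 * 16)
R^4 = 1.94221e18 m^4
R_max = (1.94221e18)^(1/4) = 37331.4 m = 37.3 km

37.3 km


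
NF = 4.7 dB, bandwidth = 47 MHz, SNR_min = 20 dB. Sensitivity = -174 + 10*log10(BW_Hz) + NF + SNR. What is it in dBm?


10*log10(47000000.0) = 76.72
S = -174 + 76.72 + 4.7 + 20 = -72.6 dBm

-72.6 dBm


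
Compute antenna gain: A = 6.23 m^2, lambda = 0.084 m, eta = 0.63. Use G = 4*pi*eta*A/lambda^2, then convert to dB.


G_linear = 4*pi*0.63*6.23/0.084^2 = 6990.04
G_dB = 10*log10(6990.04) = 38.4 dB

38.4 dB


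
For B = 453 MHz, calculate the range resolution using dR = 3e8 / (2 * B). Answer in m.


dR = 3e8 / (2 * 453000000.0) = 0.33 m

0.33 m


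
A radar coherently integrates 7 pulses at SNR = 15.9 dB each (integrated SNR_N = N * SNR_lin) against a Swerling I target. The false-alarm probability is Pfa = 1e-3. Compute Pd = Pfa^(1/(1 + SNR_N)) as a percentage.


SNR_lin = 10^(15.9/10) = 38.90451
SNR_N = 7 * 38.90451 = 272.33157
1/(1 + SNR_N) = 1/273.33157 = 0.0036586
Pd = (1e-3)^0.0036586 = 0.97504
Pd = 97.5%

97.5%


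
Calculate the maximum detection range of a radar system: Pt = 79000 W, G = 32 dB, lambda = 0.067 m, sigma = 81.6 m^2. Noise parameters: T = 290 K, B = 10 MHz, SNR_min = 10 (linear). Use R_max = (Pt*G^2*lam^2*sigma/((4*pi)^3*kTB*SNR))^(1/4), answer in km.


G_lin = 10^(32/10) = 1584.893192
R^4 = 79000 * 1584.893192^2 * 0.067^2 * 81.6 / ((4*pi)^3 * 1.38e-23 * 290 * 10000000.0 * 10)
R^4 = 9.15293e19 m^4
R_max = (9.15293e19)^(1/4) = 97811.5 m = 97.8 km

97.8 km


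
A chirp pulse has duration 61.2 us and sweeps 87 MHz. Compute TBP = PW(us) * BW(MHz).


TBP = 61.2 * 87 = 5324.4

5324.4


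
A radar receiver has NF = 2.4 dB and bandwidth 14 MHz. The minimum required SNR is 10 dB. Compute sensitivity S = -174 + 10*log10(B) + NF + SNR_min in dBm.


10*log10(14000000.0) = 71.46
S = -174 + 71.46 + 2.4 + 10 = -90.1 dBm

-90.1 dBm


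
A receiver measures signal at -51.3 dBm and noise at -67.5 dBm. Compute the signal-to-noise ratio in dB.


SNR = -51.3 - (-67.5) = 16.2 dB

16.2 dB


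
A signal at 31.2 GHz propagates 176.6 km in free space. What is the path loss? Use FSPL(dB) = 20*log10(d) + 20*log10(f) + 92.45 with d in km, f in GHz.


20*log10(176.6) = 44.94
20*log10(31.2) = 29.88
FSPL = 167.3 dB

167.3 dB


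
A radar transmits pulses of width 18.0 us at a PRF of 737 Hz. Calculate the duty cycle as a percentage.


DC = 18.0e-6 * 737 * 100 = 1.33%

1.33%


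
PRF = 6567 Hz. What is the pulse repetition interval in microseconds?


PRI = 1/6567 = 0.0001522765 s = 152.3 us

152.3 us


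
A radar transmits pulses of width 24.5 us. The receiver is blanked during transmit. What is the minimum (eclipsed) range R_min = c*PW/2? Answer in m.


R_min = 3e8 * 24.5e-6 / 2 = 3675.0 m

3675.0 m


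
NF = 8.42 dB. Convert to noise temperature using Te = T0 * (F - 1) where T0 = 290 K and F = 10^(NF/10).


NF_lin = 10^(8.42/10) = 6.950243
Te = 290 * (6.950243 - 1) = 1725.6 K

1725.6 K


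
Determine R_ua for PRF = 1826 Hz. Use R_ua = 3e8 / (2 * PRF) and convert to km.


R_ua = 3e8 / (2 * 1826) = 82146.8 m = 82.1 km

82.1 km


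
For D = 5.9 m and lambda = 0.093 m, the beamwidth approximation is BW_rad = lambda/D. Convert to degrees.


BW_rad = 0.093 / 5.9 = 0.015763
BW_deg = 0.9 degrees

0.9 degrees


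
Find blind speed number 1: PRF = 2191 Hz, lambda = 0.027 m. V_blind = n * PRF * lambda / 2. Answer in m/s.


V_blind = 1 * 2191 * 0.027 / 2 = 29.6 m/s

29.6 m/s


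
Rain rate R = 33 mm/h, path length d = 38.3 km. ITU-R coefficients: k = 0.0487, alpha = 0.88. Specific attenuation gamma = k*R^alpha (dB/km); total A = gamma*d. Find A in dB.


gamma = 0.0487 * 33^0.88 = 1.056383 dB/km
A = 1.056383 * 38.3 = 40.46 dB

40.46 dB


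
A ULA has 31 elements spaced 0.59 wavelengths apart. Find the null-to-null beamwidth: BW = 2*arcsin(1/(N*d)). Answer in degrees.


1/(N*d) = 1/(31*0.59) = 0.054675
BW = 2*arcsin(0.054675) = 6.3 degrees

6.3 degrees


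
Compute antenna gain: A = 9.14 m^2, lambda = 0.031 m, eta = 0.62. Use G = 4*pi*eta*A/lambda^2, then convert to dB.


G_linear = 4*pi*0.62*9.14/0.031^2 = 74101.05
G_dB = 10*log10(74101.05) = 48.7 dB

48.7 dB


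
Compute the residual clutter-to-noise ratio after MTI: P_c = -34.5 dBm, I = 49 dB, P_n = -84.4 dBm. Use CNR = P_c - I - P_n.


CNR = -34.5 - 49 - (-84.4) = 0.9 dB

0.9 dB


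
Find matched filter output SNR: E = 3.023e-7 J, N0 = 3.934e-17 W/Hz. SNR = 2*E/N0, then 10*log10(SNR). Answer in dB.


SNR_lin = 2 * 3.023e-7 / 3.934e-17 = 1.537e10
SNR_dB = 10*log10(1.537e10) = 101.9 dB

101.9 dB


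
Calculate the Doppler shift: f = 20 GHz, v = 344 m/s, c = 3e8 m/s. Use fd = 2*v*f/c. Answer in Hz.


fd = 2 * 344 * 20000000000.0 / 3e8 = 45866.7 Hz

45866.7 Hz


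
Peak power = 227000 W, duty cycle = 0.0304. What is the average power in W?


P_avg = 227000 * 0.0304 = 6900.8 W

6900.8 W


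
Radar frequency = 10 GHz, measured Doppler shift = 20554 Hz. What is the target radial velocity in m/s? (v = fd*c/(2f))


v = 20554 * 3e8 / (2 * 10000000000.0) = 308.3 m/s

308.3 m/s


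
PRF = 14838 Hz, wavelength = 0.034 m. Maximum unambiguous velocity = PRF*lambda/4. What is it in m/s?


V_ua = 14838 * 0.034 / 4 = 126.1 m/s

126.1 m/s


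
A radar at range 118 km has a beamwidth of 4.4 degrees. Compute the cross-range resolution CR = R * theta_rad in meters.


BW_rad = 0.076794487
CR = 118000 * 0.076794487 = 9061.7 m

9061.7 m


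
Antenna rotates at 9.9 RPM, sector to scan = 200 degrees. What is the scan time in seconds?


t = 200 / (9.9 * 360) * 60 = 3.37 s

3.37 s


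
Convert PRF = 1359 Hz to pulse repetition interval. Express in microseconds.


PRI = 1/1359 = 0.0007358352 s = 735.8 us

735.8 us


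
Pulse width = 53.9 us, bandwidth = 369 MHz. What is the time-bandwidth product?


TBP = 53.9 * 369 = 19889.1

19889.1


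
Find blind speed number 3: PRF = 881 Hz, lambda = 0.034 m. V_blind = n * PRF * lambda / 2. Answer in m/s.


V_blind = 3 * 881 * 0.034 / 2 = 44.9 m/s

44.9 m/s


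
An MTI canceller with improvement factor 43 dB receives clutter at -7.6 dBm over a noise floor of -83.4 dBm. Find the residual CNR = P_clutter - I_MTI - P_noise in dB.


CNR = -7.6 - 43 - (-83.4) = 32.8 dB

32.8 dB


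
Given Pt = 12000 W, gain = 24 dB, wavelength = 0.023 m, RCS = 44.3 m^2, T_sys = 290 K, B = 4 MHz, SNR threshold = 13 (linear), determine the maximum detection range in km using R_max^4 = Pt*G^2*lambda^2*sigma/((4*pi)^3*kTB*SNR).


G_lin = 10^(24/10) = 251.188643
R^4 = 12000 * 251.188643^2 * 0.023^2 * 44.3 / ((4*pi)^3 * 1.38e-23 * 290 * 4000000.0 * 13)
R^4 = 4.29666e16 m^4
R_max = (4.29666e16)^(1/4) = 14397.4 m = 14.4 km

14.4 km


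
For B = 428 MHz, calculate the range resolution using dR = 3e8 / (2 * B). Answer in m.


dR = 3e8 / (2 * 428000000.0) = 0.35 m

0.35 m


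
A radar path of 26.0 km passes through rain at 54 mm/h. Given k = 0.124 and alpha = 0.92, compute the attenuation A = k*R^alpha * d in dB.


gamma = 0.124 * 54^0.92 = 4.866581 dB/km
A = 4.866581 * 26.0 = 126.53 dB

126.53 dB


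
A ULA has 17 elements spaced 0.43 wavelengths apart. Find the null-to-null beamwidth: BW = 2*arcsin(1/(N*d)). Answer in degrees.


1/(N*d) = 1/(17*0.43) = 0.136799
BW = 2*arcsin(0.136799) = 15.7 degrees

15.7 degrees


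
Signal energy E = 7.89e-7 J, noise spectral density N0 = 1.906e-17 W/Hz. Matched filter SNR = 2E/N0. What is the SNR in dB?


SNR_lin = 2 * 7.89e-7 / 1.906e-17 = 8.279e10
SNR_dB = 10*log10(8.279e10) = 109.2 dB

109.2 dB


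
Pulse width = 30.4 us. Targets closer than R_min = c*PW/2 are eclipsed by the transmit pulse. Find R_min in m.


R_min = 3e8 * 30.4e-6 / 2 = 4560.0 m

4560.0 m


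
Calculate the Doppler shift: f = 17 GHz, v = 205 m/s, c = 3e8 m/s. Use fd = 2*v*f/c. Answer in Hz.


fd = 2 * 205 * 17000000000.0 / 3e8 = 23233.3 Hz

23233.3 Hz


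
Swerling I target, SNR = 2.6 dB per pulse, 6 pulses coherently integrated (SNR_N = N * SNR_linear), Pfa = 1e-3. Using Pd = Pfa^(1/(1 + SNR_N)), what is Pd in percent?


SNR_lin = 10^(2.6/10) = 1.8197
SNR_N = 6 * 1.8197 = 10.9182
1/(1 + SNR_N) = 1/11.9182 = 0.0839053
Pd = (1e-3)^0.0839053 = 0.56012
Pd = 56.0%

56.0%


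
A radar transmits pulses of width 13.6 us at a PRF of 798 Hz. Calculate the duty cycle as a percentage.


DC = 13.6e-6 * 798 * 100 = 1.09%

1.09%


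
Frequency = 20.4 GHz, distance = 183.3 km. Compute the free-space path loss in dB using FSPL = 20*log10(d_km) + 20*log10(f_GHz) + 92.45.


20*log10(183.3) = 45.26
20*log10(20.4) = 26.19
FSPL = 163.9 dB

163.9 dB


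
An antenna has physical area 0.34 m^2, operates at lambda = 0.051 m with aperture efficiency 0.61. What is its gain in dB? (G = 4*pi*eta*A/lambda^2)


G_linear = 4*pi*0.61*0.34/0.051^2 = 1002.02
G_dB = 10*log10(1002.02) = 30.0 dB

30.0 dB
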